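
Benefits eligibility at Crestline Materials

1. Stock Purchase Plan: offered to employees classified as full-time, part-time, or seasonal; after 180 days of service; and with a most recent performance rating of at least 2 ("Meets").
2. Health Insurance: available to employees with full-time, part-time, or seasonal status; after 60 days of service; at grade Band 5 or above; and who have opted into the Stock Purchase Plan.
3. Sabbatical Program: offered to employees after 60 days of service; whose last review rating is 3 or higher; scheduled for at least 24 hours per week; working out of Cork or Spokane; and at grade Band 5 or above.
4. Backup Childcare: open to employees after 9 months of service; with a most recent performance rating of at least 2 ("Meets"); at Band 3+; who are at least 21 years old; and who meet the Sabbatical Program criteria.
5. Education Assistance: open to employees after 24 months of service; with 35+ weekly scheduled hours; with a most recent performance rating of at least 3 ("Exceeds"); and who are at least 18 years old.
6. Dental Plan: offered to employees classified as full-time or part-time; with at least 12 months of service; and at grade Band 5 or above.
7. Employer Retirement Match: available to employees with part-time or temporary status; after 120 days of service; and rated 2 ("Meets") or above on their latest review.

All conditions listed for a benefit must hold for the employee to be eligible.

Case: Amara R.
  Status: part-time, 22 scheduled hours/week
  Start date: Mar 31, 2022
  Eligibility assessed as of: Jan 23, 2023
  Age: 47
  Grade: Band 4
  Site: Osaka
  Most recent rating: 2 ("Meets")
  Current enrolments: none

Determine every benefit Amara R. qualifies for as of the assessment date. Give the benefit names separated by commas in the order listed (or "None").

Stock Purchase Plan, Employer Retirement Match

Service from Mar 31, 2022 to Jan 23, 2023: 298 days.
Stock Purchase Plan — status part-time ✓; service 298 days ≥ 180 days ✓; rating 2 ≥ 2 ✓ → eligible.
Health Insurance — status part-time ✓; service 298 days ≥ 60 days ✓; grade Band 4 < Band 5 ✗ → not eligible.
Sabbatical Program — service 298 days ≥ 60 days ✓; rating 2 < 3 ✗ → not eligible.
Backup Childcare — service 298 days ≥ 9 months (≈270 days) ✓; rating 2 ≥ 2 ✓; grade Band 4 ≥ Band 3 ✓; age 47 ≥ 21 ✓; not eligible for Sabbatical Program ✗ → not eligible.
Education Assistance — service 298 days < 24 months (≈720 days) ✗ → not eligible.
Dental Plan — status part-time ✓; service 298 days < 12 months (≈360 days) ✗ → not eligible.
Employer Retirement Match — status part-time ✓; service 298 days ≥ 120 days ✓; rating 2 ≥ 2 ✓ → eligible.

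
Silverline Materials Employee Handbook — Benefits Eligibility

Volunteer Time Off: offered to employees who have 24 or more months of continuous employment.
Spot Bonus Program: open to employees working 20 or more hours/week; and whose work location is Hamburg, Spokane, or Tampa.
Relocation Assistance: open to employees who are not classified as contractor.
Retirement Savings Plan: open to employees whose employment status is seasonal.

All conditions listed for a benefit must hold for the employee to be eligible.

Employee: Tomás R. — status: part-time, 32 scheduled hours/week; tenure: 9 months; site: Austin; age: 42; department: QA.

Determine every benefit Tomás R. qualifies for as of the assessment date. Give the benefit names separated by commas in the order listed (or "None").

Volunteer Time Off — service 9 months < 24 months ✗ → not eligible.
Spot Bonus Program — 32 hrs/wk ≥ 20 ✓; site Austin ✗ (not Hamburg, Spokane, or Tampa) → not eligible.
Relocation Assistance — status part-time ✓ (not excluded) → eligible.
Retirement Savings Plan — status part-time ✗ (requires seasonal) → not eligible.

Relocation Assistance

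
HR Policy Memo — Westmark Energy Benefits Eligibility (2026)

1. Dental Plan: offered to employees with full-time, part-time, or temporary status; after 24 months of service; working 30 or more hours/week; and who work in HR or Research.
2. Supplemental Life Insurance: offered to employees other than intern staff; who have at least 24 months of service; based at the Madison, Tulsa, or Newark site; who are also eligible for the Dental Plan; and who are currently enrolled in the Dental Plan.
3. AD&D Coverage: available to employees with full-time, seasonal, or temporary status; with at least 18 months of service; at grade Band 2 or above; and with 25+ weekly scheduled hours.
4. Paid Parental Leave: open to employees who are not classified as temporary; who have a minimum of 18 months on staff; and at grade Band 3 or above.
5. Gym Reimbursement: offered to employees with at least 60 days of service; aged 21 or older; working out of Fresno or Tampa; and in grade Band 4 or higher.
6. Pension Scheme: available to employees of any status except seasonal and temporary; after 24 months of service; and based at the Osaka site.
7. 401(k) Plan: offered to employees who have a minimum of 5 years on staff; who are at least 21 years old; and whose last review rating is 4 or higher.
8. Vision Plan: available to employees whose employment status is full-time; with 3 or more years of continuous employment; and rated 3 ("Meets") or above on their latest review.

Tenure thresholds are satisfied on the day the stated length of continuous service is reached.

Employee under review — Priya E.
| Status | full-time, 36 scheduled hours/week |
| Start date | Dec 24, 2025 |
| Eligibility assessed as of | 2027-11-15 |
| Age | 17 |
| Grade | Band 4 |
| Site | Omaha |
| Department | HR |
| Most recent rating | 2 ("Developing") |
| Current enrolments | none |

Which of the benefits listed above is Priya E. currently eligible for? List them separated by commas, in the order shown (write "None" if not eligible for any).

Service from Dec 24, 2025 to 2027-11-15: 691 days.
Dental Plan — status full-time ✓; service 691 days < 24 months (≈720 days) ✗ → not eligible.
Supplemental Life Insurance — status full-time ✓ (not excluded); service 691 days < 24 months (≈720 days) ✗ → not eligible.
AD&D Coverage — status full-time ✓; service 691 days ≥ 18 months (≈540 days) ✓; grade Band 4 ≥ Band 2 ✓; 36 hrs/wk ≥ 25 ✓ → eligible.
Paid Parental Leave — status full-time ✓ (not excluded); service 691 days ≥ 18 months (≈540 days) ✓; grade Band 4 ≥ Band 3 ✓ → eligible.
Gym Reimbursement — service 691 days ≥ 60 days ✓; age 17 < 21 ✗ → not eligible.
Pension Scheme — status full-time ✓ (not excluded); service 691 days < 24 months (≈720 days) ✗ → not eligible.
401(k) Plan — service 691 days < 5 years (≈1825 days) ✗ → not eligible.
Vision Plan — status full-time ✓; service 691 days < 3 years (≈1095 days) ✗ → not eligible.

AD&D Coverage, Paid Parental Leave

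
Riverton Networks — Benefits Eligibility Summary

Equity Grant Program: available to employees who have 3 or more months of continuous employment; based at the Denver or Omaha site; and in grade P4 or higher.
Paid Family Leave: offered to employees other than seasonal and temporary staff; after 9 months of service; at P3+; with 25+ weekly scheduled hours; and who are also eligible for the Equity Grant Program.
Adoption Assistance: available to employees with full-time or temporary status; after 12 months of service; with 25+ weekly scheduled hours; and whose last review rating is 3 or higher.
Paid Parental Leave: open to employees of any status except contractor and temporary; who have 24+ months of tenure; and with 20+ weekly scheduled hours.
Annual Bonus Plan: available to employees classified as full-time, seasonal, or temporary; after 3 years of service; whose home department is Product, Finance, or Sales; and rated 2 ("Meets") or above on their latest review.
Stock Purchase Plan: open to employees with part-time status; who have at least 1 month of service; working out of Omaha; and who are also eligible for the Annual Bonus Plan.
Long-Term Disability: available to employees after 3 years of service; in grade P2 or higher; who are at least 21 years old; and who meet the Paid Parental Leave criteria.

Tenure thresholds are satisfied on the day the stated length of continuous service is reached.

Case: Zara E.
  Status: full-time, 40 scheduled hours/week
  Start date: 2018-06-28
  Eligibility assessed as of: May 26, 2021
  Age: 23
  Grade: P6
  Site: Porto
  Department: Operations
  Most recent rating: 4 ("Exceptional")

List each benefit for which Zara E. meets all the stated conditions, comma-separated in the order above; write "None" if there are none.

Service from 2018-06-28 to May 26, 2021: 1063 days.
Equity Grant Program — service 1063 days ≥ 3 months (≈90 days) ✓; site Porto ✗ (not Denver or Omaha) → not eligible.
Paid Family Leave — status full-time ✓ (not excluded); service 1063 days ≥ 9 months (≈270 days) ✓; grade P6 ≥ P3 ✓; 40 hrs/wk ≥ 25 ✓; not eligible for Equity Grant Program ✗ → not eligible.
Adoption Assistance — status full-time ✓; service 1063 days ≥ 12 months (≈360 days) ✓; 40 hrs/wk ≥ 25 ✓; rating 4 ≥ 3 ✓ → eligible.
Paid Parental Leave — status full-time ✓ (not excluded); service 1063 days ≥ 24 months (≈720 days) ✓; 40 hrs/wk ≥ 20 ✓ → eligible.
Annual Bonus Plan — status full-time ✓; service 1063 days < 3 years (≈1095 days) ✗ → not eligible.
Stock Purchase Plan — status full-time ✗ (requires part-time) → not eligible.
Long-Term Disability — service 1063 days < 3 years (≈1095 days) ✗ → not eligible.

Adoption Assistance, Paid Parental Leave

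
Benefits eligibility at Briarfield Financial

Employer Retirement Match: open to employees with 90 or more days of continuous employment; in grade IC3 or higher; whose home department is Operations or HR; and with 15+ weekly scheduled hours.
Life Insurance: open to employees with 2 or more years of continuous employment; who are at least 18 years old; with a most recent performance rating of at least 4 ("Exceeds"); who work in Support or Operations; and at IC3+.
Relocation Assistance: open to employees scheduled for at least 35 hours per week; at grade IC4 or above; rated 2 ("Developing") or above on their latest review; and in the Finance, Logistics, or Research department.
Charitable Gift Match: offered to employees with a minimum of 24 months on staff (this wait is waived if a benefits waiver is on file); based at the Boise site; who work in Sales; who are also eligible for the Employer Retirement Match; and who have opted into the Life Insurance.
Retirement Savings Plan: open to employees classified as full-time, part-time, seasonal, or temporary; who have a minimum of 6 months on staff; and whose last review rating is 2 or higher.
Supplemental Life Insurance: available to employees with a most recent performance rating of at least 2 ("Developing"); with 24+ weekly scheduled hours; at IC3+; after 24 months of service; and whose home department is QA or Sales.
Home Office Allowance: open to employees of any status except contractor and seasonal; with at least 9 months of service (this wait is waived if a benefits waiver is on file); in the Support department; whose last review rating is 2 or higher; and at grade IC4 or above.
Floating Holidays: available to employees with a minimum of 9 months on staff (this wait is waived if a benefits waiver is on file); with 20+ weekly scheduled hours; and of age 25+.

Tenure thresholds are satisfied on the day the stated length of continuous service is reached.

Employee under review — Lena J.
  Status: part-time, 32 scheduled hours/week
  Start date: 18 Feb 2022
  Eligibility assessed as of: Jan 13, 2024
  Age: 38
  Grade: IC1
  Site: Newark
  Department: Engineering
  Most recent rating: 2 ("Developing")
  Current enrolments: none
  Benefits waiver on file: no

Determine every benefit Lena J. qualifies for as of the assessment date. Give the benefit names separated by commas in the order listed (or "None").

Service from 18 Feb 2022 to Jan 13, 2024: 694 days.
Employer Retirement Match — service 694 days ≥ 90 days ✓; grade IC1 < IC3 ✗ → not eligible.
Life Insurance — service 694 days < 2 years (≈730 days) ✗ → not eligible.
Relocation Assistance — 32 hrs/wk < 35 ✗ → not eligible.
Charitable Gift Match — no waiver, service 694 days < 24 months (≈720 days) ✗ → not eligible.
Retirement Savings Plan — status part-time ✓; service 694 days ≥ 6 months (≈180 days) ✓; rating 2 ≥ 2 ✓ → eligible.
Supplemental Life Insurance — rating 2 ≥ 2 ✓; 32 hrs/wk ≥ 24 ✓; grade IC1 < IC3 ✗ → not eligible.
Home Office Allowance — status part-time ✓ (not excluded); no waiver, service 694 days ≥ 9 months (≈270 days) ✓; dept Engineering ✗ → not eligible.
Floating Holidays — no waiver, service 694 days ≥ 9 months (≈270 days) ✓; 32 hrs/wk ≥ 20 ✓; age 38 ≥ 25 ✓ → eligible.

Retirement Savings Plan, Floating Holidays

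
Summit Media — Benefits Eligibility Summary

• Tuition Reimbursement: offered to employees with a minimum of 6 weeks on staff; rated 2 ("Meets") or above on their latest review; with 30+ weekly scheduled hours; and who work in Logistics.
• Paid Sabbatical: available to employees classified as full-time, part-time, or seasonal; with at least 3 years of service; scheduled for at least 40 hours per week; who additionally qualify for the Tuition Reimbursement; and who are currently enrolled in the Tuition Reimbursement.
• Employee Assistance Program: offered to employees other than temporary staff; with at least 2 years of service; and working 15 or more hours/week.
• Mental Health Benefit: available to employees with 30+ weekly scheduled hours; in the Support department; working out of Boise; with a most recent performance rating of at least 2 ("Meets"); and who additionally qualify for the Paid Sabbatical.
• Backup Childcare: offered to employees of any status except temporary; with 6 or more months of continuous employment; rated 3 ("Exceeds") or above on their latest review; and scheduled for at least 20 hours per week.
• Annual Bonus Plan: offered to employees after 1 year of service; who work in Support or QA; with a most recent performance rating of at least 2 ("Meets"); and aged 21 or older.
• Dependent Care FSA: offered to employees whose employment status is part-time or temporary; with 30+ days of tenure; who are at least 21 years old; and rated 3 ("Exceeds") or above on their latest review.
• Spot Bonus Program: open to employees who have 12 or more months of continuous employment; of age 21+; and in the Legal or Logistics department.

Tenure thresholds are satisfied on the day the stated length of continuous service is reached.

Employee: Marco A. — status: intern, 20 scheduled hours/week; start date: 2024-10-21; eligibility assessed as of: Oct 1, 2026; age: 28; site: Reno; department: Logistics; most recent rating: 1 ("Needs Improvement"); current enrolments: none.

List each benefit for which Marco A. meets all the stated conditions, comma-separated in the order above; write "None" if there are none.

Service from 2024-10-21 to Oct 1, 2026: 710 days.
Tuition Reimbursement — service 710 days ≥ 6 weeks (≈42 days) ✓; rating 1 < 2 ✗ → not eligible.
Paid Sabbatical — status intern ✗ (requires full-time, part-time, or seasonal) → not eligible.
Employee Assistance Program — status intern ✓ (not excluded); service 710 days < 2 years (≈730 days) ✗ → not eligible.
Mental Health Benefit — 20 hrs/wk < 30 ✗ → not eligible.
Backup Childcare — status intern ✓ (not excluded); service 710 days ≥ 6 months (≈180 days) ✓; rating 1 < 3 ✗ → not eligible.
Annual Bonus Plan — service 710 days ≥ 1 year (≈365 days) ✓; dept Logistics ✗ → not eligible.
Dependent Care FSA — status intern ✗ (requires part-time or temporary) → not eligible.
Spot Bonus Program — service 710 days ≥ 12 months (≈360 days) ✓; age 28 ≥ 21 ✓; dept Logistics ✓ → eligible.

Spot Bonus Program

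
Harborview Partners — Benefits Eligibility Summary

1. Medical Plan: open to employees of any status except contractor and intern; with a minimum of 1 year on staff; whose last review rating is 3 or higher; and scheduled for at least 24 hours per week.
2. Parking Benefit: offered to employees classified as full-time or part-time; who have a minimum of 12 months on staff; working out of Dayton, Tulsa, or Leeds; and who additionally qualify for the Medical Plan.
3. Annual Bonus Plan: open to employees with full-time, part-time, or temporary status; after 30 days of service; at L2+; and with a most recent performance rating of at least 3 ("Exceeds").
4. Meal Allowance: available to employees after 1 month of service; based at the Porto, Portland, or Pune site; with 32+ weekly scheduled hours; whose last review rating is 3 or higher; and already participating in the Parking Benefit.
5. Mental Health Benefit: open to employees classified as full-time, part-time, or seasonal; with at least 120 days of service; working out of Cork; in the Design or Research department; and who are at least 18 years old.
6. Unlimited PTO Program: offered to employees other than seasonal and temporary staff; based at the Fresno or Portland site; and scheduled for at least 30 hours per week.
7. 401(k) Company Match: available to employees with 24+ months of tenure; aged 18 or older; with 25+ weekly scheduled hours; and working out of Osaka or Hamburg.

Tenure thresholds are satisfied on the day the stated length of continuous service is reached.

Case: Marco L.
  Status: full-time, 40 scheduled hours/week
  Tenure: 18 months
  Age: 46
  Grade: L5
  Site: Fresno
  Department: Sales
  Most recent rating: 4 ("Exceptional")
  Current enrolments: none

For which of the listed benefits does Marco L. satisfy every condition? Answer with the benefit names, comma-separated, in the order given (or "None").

Medical Plan, Annual Bonus Plan, Unlimited PTO Program

Medical Plan — status full-time ✓ (not excluded); service 18 months ≥ 1 year (≈365 days) ✓; rating 4 ≥ 3 ✓; 40 hrs/wk ≥ 24 ✓ → eligible.
Parking Benefit — status full-time ✓; service 18 months ≥ 12 months ✓; site Fresno ✗ (not Dayton, Tulsa, or Leeds) → not eligible.
Annual Bonus Plan — status full-time ✓; service 18 months ≥ 30 days ✓; grade L5 ≥ L2 ✓; rating 4 ≥ 3 ✓ → eligible.
Meal Allowance — service 18 months ≥ 1 month ✓; site Fresno ✗ (not Porto, Portland, or Pune) → not eligible.
Mental Health Benefit — status full-time ✓; service 18 months ≥ 120 days ✓; site Fresno ✗ (not Cork) → not eligible.
Unlimited PTO Program — status full-time ✓ (not excluded); site Fresno ✓; 40 hrs/wk ≥ 30 ✓ → eligible.
401(k) Company Match — service 18 months < 24 months ✗ → not eligible.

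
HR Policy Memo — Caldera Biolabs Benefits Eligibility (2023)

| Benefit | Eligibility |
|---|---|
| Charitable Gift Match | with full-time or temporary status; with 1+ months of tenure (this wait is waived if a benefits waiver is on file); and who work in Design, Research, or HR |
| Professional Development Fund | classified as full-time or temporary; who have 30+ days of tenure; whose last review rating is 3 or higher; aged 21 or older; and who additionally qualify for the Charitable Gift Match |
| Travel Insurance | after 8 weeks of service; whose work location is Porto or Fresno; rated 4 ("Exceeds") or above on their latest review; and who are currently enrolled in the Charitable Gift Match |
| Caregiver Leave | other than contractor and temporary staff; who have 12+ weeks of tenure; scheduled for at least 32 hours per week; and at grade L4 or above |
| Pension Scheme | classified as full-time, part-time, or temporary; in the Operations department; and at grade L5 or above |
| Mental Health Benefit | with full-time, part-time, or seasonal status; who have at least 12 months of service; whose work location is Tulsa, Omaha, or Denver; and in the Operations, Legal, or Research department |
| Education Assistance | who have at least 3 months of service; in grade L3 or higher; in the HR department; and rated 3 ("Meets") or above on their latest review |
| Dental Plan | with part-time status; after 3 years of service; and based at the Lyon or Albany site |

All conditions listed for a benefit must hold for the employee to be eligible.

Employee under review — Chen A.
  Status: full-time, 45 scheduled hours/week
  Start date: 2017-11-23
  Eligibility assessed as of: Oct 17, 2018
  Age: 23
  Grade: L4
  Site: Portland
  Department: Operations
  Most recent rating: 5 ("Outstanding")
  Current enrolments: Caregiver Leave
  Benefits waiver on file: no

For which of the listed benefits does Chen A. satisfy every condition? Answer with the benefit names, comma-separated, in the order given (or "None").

Caregiver Leave

Service from 2017-11-23 to Oct 17, 2018: 328 days.
Charitable Gift Match — status full-time ✓; no waiver, service 328 days ≥ 1 month (≈30 days) ✓; dept Operations ✗ → not eligible.
Professional Development Fund — status full-time ✓; service 328 days ≥ 30 days ✓; rating 5 ≥ 3 ✓; age 23 ≥ 21 ✓; not eligible for Charitable Gift Match ✗ → not eligible.
Travel Insurance — service 328 days ≥ 8 weeks (≈56 days) ✓; site Portland ✗ (not Porto or Fresno) → not eligible.
Caregiver Leave — status full-time ✓ (not excluded); service 328 days ≥ 12 weeks (≈84 days) ✓; 45 hrs/wk ≥ 32 ✓; grade L4 ≥ L4 ✓ → eligible.
Pension Scheme — status full-time ✓; dept Operations ✓; grade L4 < L5 ✗ → not eligible.
Mental Health Benefit — status full-time ✓; service 328 days < 12 months (≈360 days) ✗ → not eligible.
Education Assistance — service 328 days ≥ 3 months (≈90 days) ✓; grade L4 ≥ L3 ✓; dept Operations ✗ → not eligible.
Dental Plan — status full-time ✗ (requires part-time) → not eligible.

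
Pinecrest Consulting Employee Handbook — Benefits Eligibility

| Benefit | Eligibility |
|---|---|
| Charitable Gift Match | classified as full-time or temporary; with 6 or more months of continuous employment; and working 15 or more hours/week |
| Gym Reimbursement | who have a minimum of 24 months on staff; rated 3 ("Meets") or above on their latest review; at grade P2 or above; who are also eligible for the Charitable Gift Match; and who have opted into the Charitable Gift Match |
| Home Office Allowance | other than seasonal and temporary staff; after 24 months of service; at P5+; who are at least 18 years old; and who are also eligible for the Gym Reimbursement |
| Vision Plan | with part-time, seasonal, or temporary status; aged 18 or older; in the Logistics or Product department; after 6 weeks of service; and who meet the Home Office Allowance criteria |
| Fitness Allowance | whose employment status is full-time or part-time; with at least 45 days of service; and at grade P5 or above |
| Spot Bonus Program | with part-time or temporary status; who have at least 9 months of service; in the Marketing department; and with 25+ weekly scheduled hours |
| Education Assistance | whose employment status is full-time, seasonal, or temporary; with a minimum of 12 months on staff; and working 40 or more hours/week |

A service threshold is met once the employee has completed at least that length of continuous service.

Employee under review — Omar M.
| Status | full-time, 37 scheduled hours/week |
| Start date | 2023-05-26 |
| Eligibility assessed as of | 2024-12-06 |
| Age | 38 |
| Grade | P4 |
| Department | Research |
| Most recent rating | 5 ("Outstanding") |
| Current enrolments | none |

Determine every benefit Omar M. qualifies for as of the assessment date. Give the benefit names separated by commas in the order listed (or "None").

Charitable Gift Match

Service from 2023-05-26 to 2024-12-06: 560 days.
Charitable Gift Match — status full-time ✓; service 560 days ≥ 6 months (≈180 days) ✓; 37 hrs/wk ≥ 15 ✓ → eligible.
Gym Reimbursement — service 560 days < 24 months (≈720 days) ✗ → not eligible.
Home Office Allowance — status full-time ✓ (not excluded); service 560 days < 24 months (≈720 days) ✗ → not eligible.
Vision Plan — status full-time ✗ (requires part-time, seasonal, or temporary) → not eligible.
Fitness Allowance — status full-time ✓; service 560 days ≥ 45 days ✓; grade P4 < P5 ✗ → not eligible.
Spot Bonus Program — status full-time ✗ (requires part-time or temporary) → not eligible.
Education Assistance — status full-time ✓; service 560 days ≥ 12 months (≈360 days) ✓; 37 hrs/wk < 40 ✗ → not eligible.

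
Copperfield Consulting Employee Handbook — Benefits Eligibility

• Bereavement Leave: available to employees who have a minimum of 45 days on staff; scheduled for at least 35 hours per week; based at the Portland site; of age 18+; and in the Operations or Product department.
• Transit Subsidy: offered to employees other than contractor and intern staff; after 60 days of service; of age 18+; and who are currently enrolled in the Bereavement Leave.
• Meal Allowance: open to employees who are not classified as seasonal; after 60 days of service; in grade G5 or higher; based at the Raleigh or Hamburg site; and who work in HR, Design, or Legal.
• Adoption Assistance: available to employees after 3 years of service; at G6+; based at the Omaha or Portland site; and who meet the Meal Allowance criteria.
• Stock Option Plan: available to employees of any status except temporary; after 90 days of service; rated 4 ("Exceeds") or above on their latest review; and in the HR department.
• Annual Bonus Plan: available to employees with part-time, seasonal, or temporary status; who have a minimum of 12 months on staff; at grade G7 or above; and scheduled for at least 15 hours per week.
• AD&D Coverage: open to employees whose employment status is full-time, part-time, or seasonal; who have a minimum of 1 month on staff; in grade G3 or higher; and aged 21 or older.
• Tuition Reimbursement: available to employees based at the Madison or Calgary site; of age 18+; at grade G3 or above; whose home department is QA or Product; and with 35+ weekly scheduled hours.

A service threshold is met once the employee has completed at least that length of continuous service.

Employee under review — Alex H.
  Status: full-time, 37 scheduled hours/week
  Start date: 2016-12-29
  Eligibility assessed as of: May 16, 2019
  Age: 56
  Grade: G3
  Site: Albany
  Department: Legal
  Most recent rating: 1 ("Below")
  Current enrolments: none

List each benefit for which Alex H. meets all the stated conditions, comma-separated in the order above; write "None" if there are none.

Service from 2016-12-29 to May 16, 2019: 868 days.
Bereavement Leave — service 868 days ≥ 45 days ✓; 37 hrs/wk ≥ 35 ✓; site Albany ✗ (not Portland) → not eligible.
Transit Subsidy — status full-time ✓ (not excluded); service 868 days ≥ 60 days ✓; age 56 ≥ 18 ✓; not enrolled in Bereavement Leave ✗ → not eligible.
Meal Allowance — status full-time ✓ (not excluded); service 868 days ≥ 60 days ✓; grade G3 < G5 ✗ → not eligible.
Adoption Assistance — service 868 days < 3 years (≈1095 days) ✗ → not eligible.
Stock Option Plan — status full-time ✓ (not excluded); service 868 days ≥ 90 days ✓; rating 1 < 4 ✗ → not eligible.
Annual Bonus Plan — status full-time ✗ (requires part-time, seasonal, or temporary) → not eligible.
AD&D Coverage — status full-time ✓; service 868 days ≥ 1 month (≈30 days) ✓; grade G3 ≥ G3 ✓; age 56 ≥ 21 ✓ → eligible.
Tuition Reimbursement — site Albany ✗ (not Madison or Calgary) → not eligible.

AD&D Coverage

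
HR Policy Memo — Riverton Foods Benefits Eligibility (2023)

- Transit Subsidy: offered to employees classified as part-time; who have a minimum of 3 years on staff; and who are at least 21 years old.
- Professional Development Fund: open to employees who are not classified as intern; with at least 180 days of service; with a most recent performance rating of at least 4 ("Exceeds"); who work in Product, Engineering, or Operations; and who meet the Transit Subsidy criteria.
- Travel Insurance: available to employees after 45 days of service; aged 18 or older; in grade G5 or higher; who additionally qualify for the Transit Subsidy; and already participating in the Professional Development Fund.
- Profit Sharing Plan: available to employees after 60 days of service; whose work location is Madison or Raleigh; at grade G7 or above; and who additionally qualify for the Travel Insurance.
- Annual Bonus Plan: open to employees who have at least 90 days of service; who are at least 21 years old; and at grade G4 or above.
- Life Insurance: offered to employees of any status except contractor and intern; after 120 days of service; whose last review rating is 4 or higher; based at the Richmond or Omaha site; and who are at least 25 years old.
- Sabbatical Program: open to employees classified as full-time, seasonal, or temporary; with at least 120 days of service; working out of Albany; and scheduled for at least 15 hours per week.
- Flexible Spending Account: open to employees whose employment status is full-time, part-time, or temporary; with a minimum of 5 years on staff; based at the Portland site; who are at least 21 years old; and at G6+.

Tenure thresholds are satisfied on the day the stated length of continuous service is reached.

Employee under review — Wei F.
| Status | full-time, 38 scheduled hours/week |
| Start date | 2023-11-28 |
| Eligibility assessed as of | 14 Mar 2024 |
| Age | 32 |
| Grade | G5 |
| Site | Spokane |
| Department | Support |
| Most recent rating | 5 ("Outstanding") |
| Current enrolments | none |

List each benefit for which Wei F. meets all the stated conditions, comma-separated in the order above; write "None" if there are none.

Annual Bonus Plan

Service from 2023-11-28 to 14 Mar 2024: 107 days.
Transit Subsidy — status full-time ✗ (requires part-time) → not eligible.
Professional Development Fund — status full-time ✓ (not excluded); service 107 days < 180 days ✗ → not eligible.
Travel Insurance — service 107 days ≥ 45 days ✓; age 32 ≥ 18 ✓; grade G5 ≥ G5 ✓; not eligible for Transit Subsidy ✗ → not eligible.
Profit Sharing Plan — service 107 days ≥ 60 days ✓; site Spokane ✗ (not Madison or Raleigh) → not eligible.
Annual Bonus Plan — service 107 days ≥ 90 days ✓; age 32 ≥ 21 ✓; grade G5 ≥ G4 ✓ → eligible.
Life Insurance — status full-time ✓ (not excluded); service 107 days < 120 days ✗ → not eligible.
Sabbatical Program — status full-time ✓; service 107 days < 120 days ✗ → not eligible.
Flexible Spending Account — status full-time ✓; service 107 days < 5 years (≈1825 days) ✗ → not eligible.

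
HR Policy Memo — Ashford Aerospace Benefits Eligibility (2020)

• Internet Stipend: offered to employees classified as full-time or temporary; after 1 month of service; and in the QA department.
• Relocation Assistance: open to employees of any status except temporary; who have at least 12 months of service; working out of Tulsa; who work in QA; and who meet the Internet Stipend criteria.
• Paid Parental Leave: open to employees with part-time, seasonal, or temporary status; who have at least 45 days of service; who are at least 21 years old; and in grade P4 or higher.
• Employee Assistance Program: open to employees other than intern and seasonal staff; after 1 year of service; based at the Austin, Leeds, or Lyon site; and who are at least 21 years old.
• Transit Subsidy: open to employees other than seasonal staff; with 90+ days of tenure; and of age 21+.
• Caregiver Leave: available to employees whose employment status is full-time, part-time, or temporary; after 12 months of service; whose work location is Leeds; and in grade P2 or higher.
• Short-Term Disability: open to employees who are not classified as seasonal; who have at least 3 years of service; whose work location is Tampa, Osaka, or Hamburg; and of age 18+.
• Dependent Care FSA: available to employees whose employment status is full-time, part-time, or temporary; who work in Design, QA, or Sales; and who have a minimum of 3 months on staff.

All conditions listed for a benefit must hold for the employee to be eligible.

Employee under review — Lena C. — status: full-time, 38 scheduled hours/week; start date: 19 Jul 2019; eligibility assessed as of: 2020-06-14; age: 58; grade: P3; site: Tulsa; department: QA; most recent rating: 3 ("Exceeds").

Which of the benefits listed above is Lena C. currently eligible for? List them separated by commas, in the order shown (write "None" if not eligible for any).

Internet Stipend, Transit Subsidy, Dependent Care FSA

Service from 19 Jul 2019 to 2020-06-14: 331 days.
Internet Stipend — status full-time ✓; service 331 days ≥ 1 month (≈30 days) ✓; dept QA ✓ → eligible.
Relocation Assistance — status full-time ✓ (not excluded); service 331 days < 12 months (≈360 days) ✗ → not eligible.
Paid Parental Leave — status full-time ✗ (requires part-time, seasonal, or temporary) → not eligible.
Employee Assistance Program — status full-time ✓ (not excluded); service 331 days < 1 year (≈365 days) ✗ → not eligible.
Transit Subsidy — status full-time ✓ (not excluded); service 331 days ≥ 90 days ✓; age 58 ≥ 21 ✓ → eligible.
Caregiver Leave — status full-time ✓; service 331 days < 12 months (≈360 days) ✗ → not eligible.
Short-Term Disability — status full-time ✓ (not excluded); service 331 days < 3 years (≈1095 days) ✗ → not eligible.
Dependent Care FSA — status full-time ✓; dept QA ✓; service 331 days ≥ 3 months (≈90 days) ✓ → eligible.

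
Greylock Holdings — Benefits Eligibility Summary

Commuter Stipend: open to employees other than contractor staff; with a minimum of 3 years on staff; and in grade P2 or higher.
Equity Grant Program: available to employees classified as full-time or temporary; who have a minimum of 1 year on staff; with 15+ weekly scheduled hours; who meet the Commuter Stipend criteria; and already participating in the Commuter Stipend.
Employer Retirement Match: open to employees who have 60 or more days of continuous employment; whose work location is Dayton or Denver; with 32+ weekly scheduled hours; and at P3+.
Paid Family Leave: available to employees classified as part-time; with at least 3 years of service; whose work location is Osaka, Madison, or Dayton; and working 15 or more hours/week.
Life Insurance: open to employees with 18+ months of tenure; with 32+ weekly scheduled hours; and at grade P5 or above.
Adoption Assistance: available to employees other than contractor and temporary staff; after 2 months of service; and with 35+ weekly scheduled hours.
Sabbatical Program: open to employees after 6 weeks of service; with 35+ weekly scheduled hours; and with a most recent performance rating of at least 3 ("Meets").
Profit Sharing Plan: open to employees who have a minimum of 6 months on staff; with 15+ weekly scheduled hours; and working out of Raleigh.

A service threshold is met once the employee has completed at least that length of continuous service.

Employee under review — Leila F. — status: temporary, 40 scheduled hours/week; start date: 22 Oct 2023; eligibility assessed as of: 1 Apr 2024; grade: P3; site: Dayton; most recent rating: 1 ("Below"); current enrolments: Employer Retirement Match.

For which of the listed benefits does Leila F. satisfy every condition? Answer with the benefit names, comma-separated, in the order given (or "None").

Service from 22 Oct 2023 to 1 Apr 2024: 162 days.
Commuter Stipend — status temporary ✓ (not excluded); service 162 days < 3 years (≈1095 days) ✗ → not eligible.
Equity Grant Program — status temporary ✓; service 162 days < 1 year (≈365 days) ✗ → not eligible.
Employer Retirement Match — service 162 days ≥ 60 days ✓; site Dayton ✓; 40 hrs/wk ≥ 32 ✓; grade P3 ≥ P3 ✓ → eligible.
Paid Family Leave — status temporary ✗ (requires part-time) → not eligible.
Life Insurance — service 162 days < 18 months (≈540 days) ✗ → not eligible.
Adoption Assistance — status temporary ✗ (excluded) → not eligible.
Sabbatical Program — service 162 days ≥ 6 weeks (≈42 days) ✓; 40 hrs/wk ≥ 35 ✓; rating 1 < 3 ✗ → not eligible.
Profit Sharing Plan — service 162 days < 6 months (≈180 days) ✗ → not eligible.

Employer Retirement Match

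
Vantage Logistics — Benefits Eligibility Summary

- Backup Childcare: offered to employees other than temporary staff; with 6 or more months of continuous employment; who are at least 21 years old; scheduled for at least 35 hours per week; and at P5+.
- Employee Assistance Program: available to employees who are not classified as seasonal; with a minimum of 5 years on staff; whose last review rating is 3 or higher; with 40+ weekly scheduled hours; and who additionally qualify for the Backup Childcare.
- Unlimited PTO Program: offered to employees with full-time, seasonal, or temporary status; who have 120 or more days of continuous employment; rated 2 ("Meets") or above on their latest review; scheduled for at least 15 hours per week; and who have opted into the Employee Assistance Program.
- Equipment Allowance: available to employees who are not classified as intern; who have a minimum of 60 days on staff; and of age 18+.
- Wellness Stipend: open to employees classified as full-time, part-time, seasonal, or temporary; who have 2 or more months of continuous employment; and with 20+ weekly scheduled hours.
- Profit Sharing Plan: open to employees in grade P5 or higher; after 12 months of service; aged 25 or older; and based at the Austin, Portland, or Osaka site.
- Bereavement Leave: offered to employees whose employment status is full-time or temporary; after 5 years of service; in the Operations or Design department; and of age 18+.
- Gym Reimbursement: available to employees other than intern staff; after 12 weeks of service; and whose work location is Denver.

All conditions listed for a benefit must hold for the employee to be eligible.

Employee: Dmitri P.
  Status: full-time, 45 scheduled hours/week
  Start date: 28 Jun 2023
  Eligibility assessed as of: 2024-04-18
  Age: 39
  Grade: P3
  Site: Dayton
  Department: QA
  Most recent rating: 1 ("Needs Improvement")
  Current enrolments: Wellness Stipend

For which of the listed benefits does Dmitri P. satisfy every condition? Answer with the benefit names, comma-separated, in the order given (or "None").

Service from 28 Jun 2023 to 2024-04-18: 295 days.
Backup Childcare — status full-time ✓ (not excluded); service 295 days ≥ 6 months (≈180 days) ✓; age 39 ≥ 21 ✓; 45 hrs/wk ≥ 35 ✓; grade P3 < P5 ✗ → not eligible.
Employee Assistance Program — status full-time ✓ (not excluded); service 295 days < 5 years (≈1825 days) ✗ → not eligible.
Unlimited PTO Program — status full-time ✓; service 295 days ≥ 120 days ✓; rating 1 < 2 ✗ → not eligible.
Equipment Allowance — status full-time ✓ (not excluded); service 295 days ≥ 60 days ✓; age 39 ≥ 18 ✓ → eligible.
Wellness Stipend — status full-time ✓; service 295 days ≥ 2 months (≈60 days) ✓; 45 hrs/wk ≥ 20 ✓ → eligible.
Profit Sharing Plan — grade P3 < P5 ✗ → not eligible.
Bereavement Leave — status full-time ✓; service 295 days < 5 years (≈1825 days) ✗ → not eligible.
Gym Reimbursement — status full-time ✓ (not excluded); service 295 days ≥ 12 weeks (≈84 days) ✓; site Dayton ✗ (not Denver) → not eligible.

Equipment Allowance, Wellness Stipend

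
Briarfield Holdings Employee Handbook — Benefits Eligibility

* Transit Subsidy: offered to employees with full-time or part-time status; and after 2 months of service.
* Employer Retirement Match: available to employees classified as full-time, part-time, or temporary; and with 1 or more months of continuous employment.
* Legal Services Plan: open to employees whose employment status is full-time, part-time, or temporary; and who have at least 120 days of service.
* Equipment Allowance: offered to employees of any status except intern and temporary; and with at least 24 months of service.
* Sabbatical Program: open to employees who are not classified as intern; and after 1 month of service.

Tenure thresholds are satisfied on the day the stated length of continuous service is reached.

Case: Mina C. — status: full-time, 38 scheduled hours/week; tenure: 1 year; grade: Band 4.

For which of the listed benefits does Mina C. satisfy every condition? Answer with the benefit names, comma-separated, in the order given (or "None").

Transit Subsidy — status full-time ✓; service 1 year ≥ 2 months (≈60 days) ✓ → eligible.
Employer Retirement Match — status full-time ✓; service 1 year ≥ 1 month (≈30 days) ✓ → eligible.
Legal Services Plan — status full-time ✓; service 1 year ≥ 120 days ✓ → eligible.
Equipment Allowance — status full-time ✓ (not excluded); service 1 year < 24 months (≈720 days) ✗ → not eligible.
Sabbatical Program — status full-time ✓ (not excluded); service 1 year ≥ 1 month (≈30 days) ✓ → eligible.

Transit Subsidy, Employer Retirement Match, Legal Services Plan, Sabbatical Program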